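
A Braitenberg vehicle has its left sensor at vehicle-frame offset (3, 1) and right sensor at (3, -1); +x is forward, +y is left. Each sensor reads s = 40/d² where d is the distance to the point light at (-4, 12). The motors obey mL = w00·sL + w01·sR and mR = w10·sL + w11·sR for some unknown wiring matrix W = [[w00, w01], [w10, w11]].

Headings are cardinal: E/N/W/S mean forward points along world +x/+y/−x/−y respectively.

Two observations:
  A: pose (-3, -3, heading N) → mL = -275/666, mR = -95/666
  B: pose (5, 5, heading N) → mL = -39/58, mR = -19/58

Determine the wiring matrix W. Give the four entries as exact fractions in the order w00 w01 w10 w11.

obs A: pose=(-3,-3,N) → sL=5/18, sR=10/37, mL=-275/666, mR=-95/666
obs B: pose=(5,5,N) → sL=1/2, sR=10/29, mL=-39/58, mR=-19/58
sensor matrix S = [[5/18, 10/37], [1/2, 10/29]]; det S = -380/9657
solve [mL_A; mL_B] = S·[w00; w01] and [mR_A; mR_B] = S·[w10; w11]:
  w00 = -1, w01 = -1/2, w10 = -1, w11 = 1/2

-1 -1/2 -1 1/2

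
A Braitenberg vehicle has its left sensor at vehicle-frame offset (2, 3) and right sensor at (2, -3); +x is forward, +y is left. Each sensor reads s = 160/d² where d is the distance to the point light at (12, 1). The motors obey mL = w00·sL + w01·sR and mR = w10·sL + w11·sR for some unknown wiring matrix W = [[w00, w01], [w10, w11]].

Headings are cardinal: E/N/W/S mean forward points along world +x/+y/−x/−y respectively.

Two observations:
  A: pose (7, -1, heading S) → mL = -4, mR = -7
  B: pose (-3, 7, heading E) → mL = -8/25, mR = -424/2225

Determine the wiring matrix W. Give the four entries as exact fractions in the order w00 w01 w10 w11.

obs A: pose=(7,-1,S) → sL=8, sR=2, mL=-4, mR=-7
obs B: pose=(-3,7,E) → sL=16/25, sR=80/89, mL=-8/25, mR=-424/2225
sensor matrix S = [[8, 2], [16/25, 80/89]]; det S = 13152/2225
solve [mL_A; mL_B] = S·[w00; w01] and [mR_A; mR_B] = S·[w10; w11]:
  w00 = -1/2, w01 = 0, w10 = -1, w11 = 1/2

-1/2 0 -1 1/2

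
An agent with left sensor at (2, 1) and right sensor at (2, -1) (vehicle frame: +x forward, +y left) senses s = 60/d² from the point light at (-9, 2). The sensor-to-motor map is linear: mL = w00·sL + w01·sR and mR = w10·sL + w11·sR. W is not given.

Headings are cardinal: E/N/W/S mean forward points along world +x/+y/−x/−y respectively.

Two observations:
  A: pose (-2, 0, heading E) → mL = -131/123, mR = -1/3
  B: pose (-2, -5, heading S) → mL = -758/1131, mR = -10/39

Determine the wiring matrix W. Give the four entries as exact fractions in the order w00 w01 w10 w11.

obs A: pose=(-2,0,E) → sL=30/41, sR=2/3, mL=-131/123, mR=-1/3
obs B: pose=(-2,-5,S) → sL=12/29, sR=20/39, mL=-758/1131, mR=-10/39
sensor matrix S = [[30/41, 2/3], [12/29, 20/39]]; det S = 1536/15457
solve [mL_A; mL_B] = S·[w00; w01] and [mR_A; mR_B] = S·[w10; w11]:
  w00 = -1, w01 = -1/2, w10 = 0, w11 = -1/2

-1 -1/2 0 -1/2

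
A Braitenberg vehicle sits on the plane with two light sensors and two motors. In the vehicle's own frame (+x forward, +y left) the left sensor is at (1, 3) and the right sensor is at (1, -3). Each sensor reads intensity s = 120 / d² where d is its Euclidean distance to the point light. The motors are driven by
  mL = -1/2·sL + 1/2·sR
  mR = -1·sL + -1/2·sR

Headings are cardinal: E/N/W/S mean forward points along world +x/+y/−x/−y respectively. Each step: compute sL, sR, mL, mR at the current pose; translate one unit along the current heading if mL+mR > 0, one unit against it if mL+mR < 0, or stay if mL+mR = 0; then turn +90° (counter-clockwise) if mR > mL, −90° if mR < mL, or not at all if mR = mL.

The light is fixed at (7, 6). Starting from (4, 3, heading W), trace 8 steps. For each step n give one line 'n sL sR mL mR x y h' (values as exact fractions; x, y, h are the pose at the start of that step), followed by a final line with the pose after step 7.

0 30/13 15/2 135/52 -315/52 4 3 W
1 120/29 24 288/29 -468/29 5 3 N
2 60 12/5 -144/5 -306/5 5 2 E
3 24/5 120/61 -432/305 -1764/305 4 2 S
4 30/13 15/2 135/52 -315/52 4 3 W
5 120/29 24 288/29 -468/29 5 3 N
6 60 12/5 -144/5 -306/5 5 2 E
7 24/5 120/61 -432/305 -1764/305 4 2 S
final 4 3 W

n=0: pose=(4,3,W); sL=30/13, sR=15/2; mL=135/52, mR=-315/52; mL+mR=-45/13 → advance -1; mR−mL=-225/26 → turn -1·90°
n=1: pose=(5,3,N); sL=120/29, sR=24; mL=288/29, mR=-468/29; mL+mR=-180/29 → advance -1; mR−mL=-756/29 → turn -1·90°
n=2: pose=(5,2,E); sL=60, sR=12/5; mL=-144/5, mR=-306/5; mL+mR=-90 → advance -1; mR−mL=-162/5 → turn -1·90°
n=3: pose=(4,2,S); sL=24/5, sR=120/61; mL=-432/305, mR=-1764/305; mL+mR=-36/5 → advance -1; mR−mL=-1332/305 → turn -1·90°
n=4: pose=(4,3,W); sL=30/13, sR=15/2; mL=135/52, mR=-315/52; mL+mR=-45/13 → advance -1; mR−mL=-225/26 → turn -1·90°
n=5: pose=(5,3,N); sL=120/29, sR=24; mL=288/29, mR=-468/29; mL+mR=-180/29 → advance -1; mR−mL=-756/29 → turn -1·90°
n=6: pose=(5,2,E); sL=60, sR=12/5; mL=-144/5, mR=-306/5; mL+mR=-90 → advance -1; mR−mL=-162/5 → turn -1·90°
n=7: pose=(4,2,S); sL=24/5, sR=120/61; mL=-432/305, mR=-1764/305; mL+mR=-36/5 → advance -1; mR−mL=-1332/305 → turn -1·90°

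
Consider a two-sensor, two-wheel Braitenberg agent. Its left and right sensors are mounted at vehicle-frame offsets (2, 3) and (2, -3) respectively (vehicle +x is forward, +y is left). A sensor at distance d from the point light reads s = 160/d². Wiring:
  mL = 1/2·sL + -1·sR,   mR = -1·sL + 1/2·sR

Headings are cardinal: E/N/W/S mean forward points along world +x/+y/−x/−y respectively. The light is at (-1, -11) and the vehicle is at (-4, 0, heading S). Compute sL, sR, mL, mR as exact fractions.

160/81 160/117 -400/1053 -1360/1053

left sensor world pos  = (-1, -2); dL² = 81
right sensor world pos = (-7, -2); dR² = 117
sL = 160/81 = 160/81
sR = 160/117 = 160/117
mL = 1/2·sL + -1·sR = -400/1053
mR = -1·sL + 1/2·sR = -1360/1053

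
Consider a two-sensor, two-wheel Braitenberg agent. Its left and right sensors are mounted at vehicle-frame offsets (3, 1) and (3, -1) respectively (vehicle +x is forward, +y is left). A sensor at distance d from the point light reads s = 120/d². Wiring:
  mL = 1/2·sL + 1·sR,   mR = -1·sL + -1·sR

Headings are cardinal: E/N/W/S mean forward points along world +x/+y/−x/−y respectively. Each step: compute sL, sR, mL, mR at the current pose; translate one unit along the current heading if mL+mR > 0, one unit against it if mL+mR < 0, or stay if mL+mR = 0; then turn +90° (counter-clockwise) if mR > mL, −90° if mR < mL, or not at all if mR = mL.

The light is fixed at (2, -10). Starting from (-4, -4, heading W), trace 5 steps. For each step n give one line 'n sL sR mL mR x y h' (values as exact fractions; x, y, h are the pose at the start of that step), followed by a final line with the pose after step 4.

n=0: pose=(-4,-4,W); sL=60/53, sR=12/13; mL=1026/689, mR=-1416/689; mL+mR=-30/53 → advance -1; mR−mL=-2442/689 → turn -1·90°
n=1: pose=(-3,-4,N); sL=40/39, sR=120/97; mL=6620/3783, mR=-8560/3783; mL+mR=-20/39 → advance -1; mR−mL=-5060/1261 → turn -1·90°
n=2: pose=(-3,-5,E); sL=3, sR=6; mL=15/2, mR=-9; mL+mR=-3/2 → advance -1; mR−mL=-33/2 → turn -1·90°
n=3: pose=(-4,-5,S); sL=120/29, sR=120/53; mL=6660/1537, mR=-9840/1537; mL+mR=-60/29 → advance -1; mR−mL=-16500/1537 → turn -1·90°
n=4: pose=(-4,-4,W); sL=60/53, sR=12/13; mL=1026/689, mR=-1416/689; mL+mR=-30/53 → advance -1; mR−mL=-2442/689 → turn -1·90°

0 60/53 12/13 1026/689 -1416/689 -4 -4 W
1 40/39 120/97 6620/3783 -8560/3783 -3 -4 N
2 3 6 15/2 -9 -3 -5 E
3 120/29 120/53 6660/1537 -9840/1537 -4 -5 S
4 60/53 12/13 1026/689 -1416/689 -4 -4 W
final -3 -4 N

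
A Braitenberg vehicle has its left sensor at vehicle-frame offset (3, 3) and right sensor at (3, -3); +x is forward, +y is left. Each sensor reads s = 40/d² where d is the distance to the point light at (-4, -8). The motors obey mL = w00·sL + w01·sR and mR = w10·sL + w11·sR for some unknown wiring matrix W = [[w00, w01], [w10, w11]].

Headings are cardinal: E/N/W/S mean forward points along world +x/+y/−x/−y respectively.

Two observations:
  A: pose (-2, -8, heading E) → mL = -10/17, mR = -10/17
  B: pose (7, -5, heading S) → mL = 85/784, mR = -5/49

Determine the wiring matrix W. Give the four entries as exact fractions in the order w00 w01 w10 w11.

obs A: pose=(-2,-8,E) → sL=20/17, sR=20/17, mL=-10/17, mR=-10/17
obs B: pose=(7,-5,S) → sL=10/49, sR=5/8, mL=85/784, mR=-5/49
sensor matrix S = [[20/17, 20/17], [10/49, 5/8]]; det S = 825/1666
solve [mL_A; mL_B] = S·[w00; w01] and [mR_A; mR_B] = S·[w10; w11]:
  w00 = -1, w01 = 1/2, w10 = -1/2, w11 = 0

-1 1/2 -1/2 0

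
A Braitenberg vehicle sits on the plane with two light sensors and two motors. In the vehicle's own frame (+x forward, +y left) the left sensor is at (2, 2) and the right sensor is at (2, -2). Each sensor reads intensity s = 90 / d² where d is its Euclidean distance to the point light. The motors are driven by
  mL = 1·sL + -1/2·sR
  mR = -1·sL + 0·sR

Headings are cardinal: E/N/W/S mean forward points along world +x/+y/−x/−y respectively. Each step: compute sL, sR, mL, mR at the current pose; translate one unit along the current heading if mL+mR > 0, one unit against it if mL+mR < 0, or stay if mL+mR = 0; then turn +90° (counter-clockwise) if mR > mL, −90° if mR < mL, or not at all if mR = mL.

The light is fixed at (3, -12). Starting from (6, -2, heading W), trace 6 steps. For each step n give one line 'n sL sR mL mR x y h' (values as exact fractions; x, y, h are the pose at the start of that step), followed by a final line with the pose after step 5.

0 18/13 18/29 405/377 -18/13 6 -2 W
1 45/74 1/2 53/148 -45/74 7 -2 N
2 90/157 18/17 117/2669 -90/157 7 -3 E
3 45/37 9/5 117/370 -45/37 6 -3 S
4 18/13 18/29 405/377 -18/13 6 -2 W
5 45/74 1/2 53/148 -45/74 7 -2 N
final 7 -3 E

n=0: pose=(6,-2,W); sL=18/13, sR=18/29; mL=405/377, mR=-18/13; mL+mR=-9/29 → advance -1; mR−mL=-927/377 → turn -1·90°
n=1: pose=(7,-2,N); sL=45/74, sR=1/2; mL=53/148, mR=-45/74; mL+mR=-1/4 → advance -1; mR−mL=-143/148 → turn -1·90°
n=2: pose=(7,-3,E); sL=90/157, sR=18/17; mL=117/2669, mR=-90/157; mL+mR=-9/17 → advance -1; mR−mL=-1647/2669 → turn -1·90°
n=3: pose=(6,-3,S); sL=45/37, sR=9/5; mL=117/370, mR=-45/37; mL+mR=-9/10 → advance -1; mR−mL=-567/370 → turn -1·90°
n=4: pose=(6,-2,W); sL=18/13, sR=18/29; mL=405/377, mR=-18/13; mL+mR=-9/29 → advance -1; mR−mL=-927/377 → turn -1·90°
n=5: pose=(7,-2,N); sL=45/74, sR=1/2; mL=53/148, mR=-45/74; mL+mR=-1/4 → advance -1; mR−mL=-143/148 → turn -1·90°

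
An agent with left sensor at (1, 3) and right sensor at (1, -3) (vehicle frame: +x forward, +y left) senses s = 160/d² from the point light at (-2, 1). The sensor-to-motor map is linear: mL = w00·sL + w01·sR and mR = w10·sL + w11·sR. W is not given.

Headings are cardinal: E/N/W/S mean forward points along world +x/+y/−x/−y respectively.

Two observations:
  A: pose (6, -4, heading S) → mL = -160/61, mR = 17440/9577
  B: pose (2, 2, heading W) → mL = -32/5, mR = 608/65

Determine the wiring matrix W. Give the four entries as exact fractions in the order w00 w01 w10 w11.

obs A: pose=(6,-4,S) → sL=160/157, sR=160/61, mL=-160/61, mR=17440/9577
obs B: pose=(2,2,W) → sL=160/13, sR=32/5, mL=-32/5, mR=608/65
sensor matrix S = [[160/157, 160/61], [160/13, 32/5]]; det S = -3207168/124501
solve [mL_A; mL_B] = S·[w00; w01] and [mR_A; mR_B] = S·[w10; w11]:
  w00 = 0, w01 = -1, w10 = 1/2, w11 = 1/2

0 -1 1/2 1/2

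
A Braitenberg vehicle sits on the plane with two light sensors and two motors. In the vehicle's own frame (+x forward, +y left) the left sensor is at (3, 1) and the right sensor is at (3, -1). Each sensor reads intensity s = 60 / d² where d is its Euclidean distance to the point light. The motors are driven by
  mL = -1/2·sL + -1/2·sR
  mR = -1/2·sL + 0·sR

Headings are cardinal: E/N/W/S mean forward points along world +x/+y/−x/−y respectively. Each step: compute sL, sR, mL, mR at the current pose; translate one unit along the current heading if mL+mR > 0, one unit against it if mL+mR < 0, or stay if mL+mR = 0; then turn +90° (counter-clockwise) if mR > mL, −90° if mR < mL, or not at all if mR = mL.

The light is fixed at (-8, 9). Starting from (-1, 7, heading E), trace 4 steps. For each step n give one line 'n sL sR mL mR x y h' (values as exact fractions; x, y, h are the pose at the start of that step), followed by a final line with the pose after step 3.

n=0: pose=(-1,7,E); sL=60/101, sR=60/109; mL=-6300/11009, mR=-30/101; mL+mR=-9570/11009 → advance -1; mR−mL=30/109 → turn +1·90°
n=1: pose=(-2,7,N); sL=30/13, sR=6/5; mL=-114/65, mR=-15/13; mL+mR=-189/65 → advance -1; mR−mL=3/5 → turn +1·90°
n=2: pose=(-2,6,W); sL=12/5, sR=60/13; mL=-228/65, mR=-6/5; mL+mR=-306/65 → advance -1; mR−mL=30/13 → turn +1·90°
n=3: pose=(-1,6,S); sL=3/5, sR=5/6; mL=-43/60, mR=-3/10; mL+mR=-61/60 → advance -1; mR−mL=5/12 → turn +1·90°

0 60/101 60/109 -6300/11009 -30/101 -1 7 E
1 30/13 6/5 -114/65 -15/13 -2 7 N
2 12/5 60/13 -228/65 -6/5 -2 6 W
3 3/5 5/6 -43/60 -3/10 -1 6 S
final -1 7 E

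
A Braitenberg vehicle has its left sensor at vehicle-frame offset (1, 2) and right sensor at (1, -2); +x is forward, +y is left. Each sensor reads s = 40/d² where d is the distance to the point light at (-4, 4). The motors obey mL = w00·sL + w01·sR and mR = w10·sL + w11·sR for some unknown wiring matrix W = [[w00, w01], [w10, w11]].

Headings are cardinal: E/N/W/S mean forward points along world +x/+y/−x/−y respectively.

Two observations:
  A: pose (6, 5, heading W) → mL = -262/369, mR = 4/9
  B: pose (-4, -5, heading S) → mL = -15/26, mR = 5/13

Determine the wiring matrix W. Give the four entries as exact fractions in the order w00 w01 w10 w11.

obs A: pose=(6,5,W) → sL=20/41, sR=4/9, mL=-262/369, mR=4/9
obs B: pose=(-4,-5,S) → sL=5/13, sR=5/13, mL=-15/26, mR=5/13
sensor matrix S = [[20/41, 4/9], [5/13, 5/13]]; det S = 80/4797
solve [mL_A; mL_B] = S·[w00; w01] and [mR_A; mR_B] = S·[w10; w11]:
  w00 = -1, w01 = -1/2, w10 = 0, w11 = 1

-1 -1/2 0 1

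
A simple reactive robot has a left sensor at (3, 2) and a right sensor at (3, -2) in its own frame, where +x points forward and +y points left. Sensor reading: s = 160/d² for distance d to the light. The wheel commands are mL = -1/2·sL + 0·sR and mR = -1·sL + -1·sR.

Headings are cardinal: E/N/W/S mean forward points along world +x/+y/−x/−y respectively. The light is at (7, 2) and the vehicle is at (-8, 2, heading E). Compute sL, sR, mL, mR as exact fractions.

40/37 40/37 -20/37 -80/37

left sensor world pos  = (-5, 4); dL² = 148
right sensor world pos = (-5, 0); dR² = 148
sL = 160/148 = 40/37
sR = 160/148 = 40/37
mL = -1/2·sL + 0·sR = -20/37
mR = -1·sL + -1·sR = -80/37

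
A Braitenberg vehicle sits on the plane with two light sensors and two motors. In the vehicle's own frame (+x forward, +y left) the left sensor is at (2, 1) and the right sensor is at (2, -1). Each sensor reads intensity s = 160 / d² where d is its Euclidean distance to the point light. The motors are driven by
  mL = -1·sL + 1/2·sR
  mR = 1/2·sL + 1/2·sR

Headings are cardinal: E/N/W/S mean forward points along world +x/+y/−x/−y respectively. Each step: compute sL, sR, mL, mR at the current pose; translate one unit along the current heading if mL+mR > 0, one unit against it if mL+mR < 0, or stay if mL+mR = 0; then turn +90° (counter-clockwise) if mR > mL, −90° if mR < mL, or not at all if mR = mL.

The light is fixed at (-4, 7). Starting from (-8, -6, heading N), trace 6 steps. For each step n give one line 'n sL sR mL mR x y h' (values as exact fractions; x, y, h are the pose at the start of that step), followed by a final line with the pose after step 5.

0 80/73 16/13 -456/949 1104/949 -8 -6 N
1 32/41 160/157 -1744/6437 5792/6437 -8 -5 W
2 40/53 20/29 -630/1537 1110/1537 -9 -5 S
3 160/153 32/41 -4112/6273 5728/6273 -9 -6 E
4 80/73 16/13 -456/949 1104/949 -8 -6 N
5 32/41 160/157 -1744/6437 5792/6437 -8 -5 W
final -9 -5 S

n=0: pose=(-8,-6,N); sL=80/73, sR=16/13; mL=-456/949, mR=1104/949; mL+mR=648/949 → advance +1; mR−mL=120/73 → turn +1·90°
n=1: pose=(-8,-5,W); sL=32/41, sR=160/157; mL=-1744/6437, mR=5792/6437; mL+mR=4048/6437 → advance +1; mR−mL=48/41 → turn +1·90°
n=2: pose=(-9,-5,S); sL=40/53, sR=20/29; mL=-630/1537, mR=1110/1537; mL+mR=480/1537 → advance +1; mR−mL=60/53 → turn +1·90°
n=3: pose=(-9,-6,E); sL=160/153, sR=32/41; mL=-4112/6273, mR=5728/6273; mL+mR=1616/6273 → advance +1; mR−mL=80/51 → turn +1·90°
n=4: pose=(-8,-6,N); sL=80/73, sR=16/13; mL=-456/949, mR=1104/949; mL+mR=648/949 → advance +1; mR−mL=120/73 → turn +1·90°
n=5: pose=(-8,-5,W); sL=32/41, sR=160/157; mL=-1744/6437, mR=5792/6437; mL+mR=4048/6437 → advance +1; mR−mL=48/41 → turn +1·90°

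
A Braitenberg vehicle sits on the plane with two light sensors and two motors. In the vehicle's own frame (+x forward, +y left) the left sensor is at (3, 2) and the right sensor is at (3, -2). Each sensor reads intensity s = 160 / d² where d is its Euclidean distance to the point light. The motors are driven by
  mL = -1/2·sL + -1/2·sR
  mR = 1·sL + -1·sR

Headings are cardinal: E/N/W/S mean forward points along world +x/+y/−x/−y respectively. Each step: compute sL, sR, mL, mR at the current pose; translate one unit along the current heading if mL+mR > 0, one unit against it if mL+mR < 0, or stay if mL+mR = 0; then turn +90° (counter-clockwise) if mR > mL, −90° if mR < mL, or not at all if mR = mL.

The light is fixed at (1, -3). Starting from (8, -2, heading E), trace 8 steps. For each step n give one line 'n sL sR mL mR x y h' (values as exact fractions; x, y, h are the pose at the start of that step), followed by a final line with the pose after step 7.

n=0: pose=(8,-2,E); sL=160/109, sR=160/101; mL=-16800/11009, mR=-1280/11009; mL+mR=-18080/11009 → advance -1; mR−mL=15520/11009 → turn +1·90°
n=1: pose=(7,-2,N); sL=5, sR=2; mL=-7/2, mR=3; mL+mR=-1/2 → advance -1; mR−mL=13/2 → turn +1·90°
n=2: pose=(7,-3,W); sL=160/13, sR=160/13; mL=-160/13, mR=0; mL+mR=-160/13 → advance -1; mR−mL=160/13 → turn +1·90°
n=3: pose=(8,-3,S); sL=16/9, sR=80/17; mL=-496/153, mR=-448/153; mL+mR=-944/153 → advance -1; mR−mL=16/51 → turn +1·90°
n=4: pose=(8,-2,E); sL=160/109, sR=160/101; mL=-16800/11009, mR=-1280/11009; mL+mR=-18080/11009 → advance -1; mR−mL=15520/11009 → turn +1·90°
n=5: pose=(7,-2,N); sL=5, sR=2; mL=-7/2, mR=3; mL+mR=-1/2 → advance -1; mR−mL=13/2 → turn +1·90°
n=6: pose=(7,-3,W); sL=160/13, sR=160/13; mL=-160/13, mR=0; mL+mR=-160/13 → advance -1; mR−mL=160/13 → turn +1·90°
n=7: pose=(8,-3,S); sL=16/9, sR=80/17; mL=-496/153, mR=-448/153; mL+mR=-944/153 → advance -1; mR−mL=16/51 → turn +1·90°

0 160/109 160/101 -16800/11009 -1280/11009 8 -2 E
1 5 2 -7/2 3 7 -2 N
2 160/13 160/13 -160/13 0 7 -3 W
3 16/9 80/17 -496/153 -448/153 8 -3 S
4 160/109 160/101 -16800/11009 -1280/11009 8 -2 E
5 5 2 -7/2 3 7 -2 N
6 160/13 160/13 -160/13 0 7 -3 W
7 16/9 80/17 -496/153 -448/153 8 -3 S
final 8 -2 E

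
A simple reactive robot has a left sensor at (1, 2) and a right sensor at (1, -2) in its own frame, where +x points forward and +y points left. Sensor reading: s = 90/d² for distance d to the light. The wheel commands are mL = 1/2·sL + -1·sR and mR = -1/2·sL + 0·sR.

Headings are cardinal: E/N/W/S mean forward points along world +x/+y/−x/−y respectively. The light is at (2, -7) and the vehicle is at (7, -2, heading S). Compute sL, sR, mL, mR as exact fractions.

18/13 18/5 -189/65 -9/13

left sensor world pos  = (9, -3); dL² = 65
right sensor world pos = (5, -3); dR² = 25
sL = 90/65 = 18/13
sR = 90/25 = 18/5
mL = 1/2·sL + -1·sR = -189/65
mR = -1/2·sL + 0·sR = -9/13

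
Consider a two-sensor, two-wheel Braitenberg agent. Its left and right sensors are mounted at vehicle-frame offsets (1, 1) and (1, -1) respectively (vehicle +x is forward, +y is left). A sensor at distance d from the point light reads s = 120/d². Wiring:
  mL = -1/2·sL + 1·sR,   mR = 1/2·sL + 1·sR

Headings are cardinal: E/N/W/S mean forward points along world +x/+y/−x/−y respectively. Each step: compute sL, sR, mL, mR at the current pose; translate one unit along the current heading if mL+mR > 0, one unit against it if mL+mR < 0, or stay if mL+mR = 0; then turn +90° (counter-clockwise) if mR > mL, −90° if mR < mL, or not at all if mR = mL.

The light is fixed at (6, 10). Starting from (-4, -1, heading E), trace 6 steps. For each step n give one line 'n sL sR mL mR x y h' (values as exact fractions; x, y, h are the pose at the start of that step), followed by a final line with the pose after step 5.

0 120/181 8/15 548/2715 2348/2715 -4 -1 E
1 3/5 30/41 177/410 423/410 -3 -1 N
2 120/221 120/181 15660/40001 37380/40001 -3 0 W
3 60/101 60/121 2430/12221 9690/12221 -4 0 S
4 120/181 8/15 548/2715 2348/2715 -4 -1 E
5 3/5 30/41 177/410 423/410 -3 -1 N
final -3 0 W

n=0: pose=(-4,-1,E); sL=120/181, sR=8/15; mL=548/2715, mR=2348/2715; mL+mR=16/15 → advance +1; mR−mL=120/181 → turn +1·90°
n=1: pose=(-3,-1,N); sL=3/5, sR=30/41; mL=177/410, mR=423/410; mL+mR=60/41 → advance +1; mR−mL=3/5 → turn +1·90°
n=2: pose=(-3,0,W); sL=120/221, sR=120/181; mL=15660/40001, mR=37380/40001; mL+mR=240/181 → advance +1; mR−mL=120/221 → turn +1·90°
n=3: pose=(-4,0,S); sL=60/101, sR=60/121; mL=2430/12221, mR=9690/12221; mL+mR=120/121 → advance +1; mR−mL=60/101 → turn +1·90°
n=4: pose=(-4,-1,E); sL=120/181, sR=8/15; mL=548/2715, mR=2348/2715; mL+mR=16/15 → advance +1; mR−mL=120/181 → turn +1·90°
n=5: pose=(-3,-1,N); sL=3/5, sR=30/41; mL=177/410, mR=423/410; mL+mR=60/41 → advance +1; mR−mL=3/5 → turn +1·90°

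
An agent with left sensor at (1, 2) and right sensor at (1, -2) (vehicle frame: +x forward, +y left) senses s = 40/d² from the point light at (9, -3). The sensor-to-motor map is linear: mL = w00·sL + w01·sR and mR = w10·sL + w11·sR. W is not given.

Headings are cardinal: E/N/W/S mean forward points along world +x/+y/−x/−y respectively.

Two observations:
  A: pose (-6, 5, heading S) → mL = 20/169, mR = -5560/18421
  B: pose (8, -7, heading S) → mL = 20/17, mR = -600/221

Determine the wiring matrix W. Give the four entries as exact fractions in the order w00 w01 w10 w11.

0 1 -1 -1

obs A: pose=(-6,5,S) → sL=20/109, sR=20/169, mL=20/169, mR=-5560/18421
obs B: pose=(8,-7,S) → sL=20/13, sR=20/17, mL=20/17, mR=-600/221
sensor matrix S = [[20/109, 20/169], [20/13, 20/17]]; det S = 137600/4071041
solve [mL_A; mL_B] = S·[w00; w01] and [mR_A; mR_B] = S·[w10; w11]:
  w00 = 0, w01 = 1, w10 = -1, w11 = -1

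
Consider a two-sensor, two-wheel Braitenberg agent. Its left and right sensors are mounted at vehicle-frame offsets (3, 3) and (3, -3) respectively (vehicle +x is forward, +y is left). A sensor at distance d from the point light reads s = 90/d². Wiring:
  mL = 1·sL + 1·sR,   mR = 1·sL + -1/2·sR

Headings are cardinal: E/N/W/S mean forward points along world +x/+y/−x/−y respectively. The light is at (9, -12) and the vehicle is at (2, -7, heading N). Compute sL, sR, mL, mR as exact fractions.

45/82 9/8 549/328 -9/656

left sensor world pos  = (-1, -4); dL² = 164
right sensor world pos = (5, -4); dR² = 80
sL = 90/164 = 45/82
sR = 90/80 = 9/8
mL = 1·sL + 1·sR = 549/328
mR = 1·sL + -1/2·sR = -9/656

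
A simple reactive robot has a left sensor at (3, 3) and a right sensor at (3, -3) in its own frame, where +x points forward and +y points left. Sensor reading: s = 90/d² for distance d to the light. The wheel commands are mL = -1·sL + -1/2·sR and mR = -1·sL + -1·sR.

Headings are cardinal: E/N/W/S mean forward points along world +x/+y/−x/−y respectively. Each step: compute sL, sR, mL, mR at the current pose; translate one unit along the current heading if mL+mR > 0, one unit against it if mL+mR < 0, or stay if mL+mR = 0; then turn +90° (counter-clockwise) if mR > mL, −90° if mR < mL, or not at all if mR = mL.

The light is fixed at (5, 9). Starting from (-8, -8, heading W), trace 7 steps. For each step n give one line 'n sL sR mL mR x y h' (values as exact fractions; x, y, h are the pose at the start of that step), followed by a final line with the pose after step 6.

n=0: pose=(-8,-8,W); sL=45/328, sR=45/226; mL=-8775/37064, mR=-12465/37064; mL+mR=-2655/4633 → advance -1; mR−mL=-45/452 → turn -1·90°
n=1: pose=(-7,-8,N); sL=90/421, sR=90/277; mL=-43875/116617, mR=-62820/116617; mL+mR=-106695/116617 → advance -1; mR−mL=-45/277 → turn -1·90°
n=2: pose=(-7,-9,E); sL=5/17, sR=5/29; mL=-375/986, mR=-230/493; mL+mR=-835/986 → advance -1; mR−mL=-5/58 → turn -1·90°
n=3: pose=(-8,-9,S); sL=90/541, sR=90/697; mL=-87075/377077, mR=-111420/377077; mL+mR=-198495/377077 → advance -1; mR−mL=-45/697 → turn -1·90°
n=4: pose=(-8,-8,W); sL=45/328, sR=45/226; mL=-8775/37064, mR=-12465/37064; mL+mR=-2655/4633 → advance -1; mR−mL=-45/452 → turn -1·90°
n=5: pose=(-7,-8,N); sL=90/421, sR=90/277; mL=-43875/116617, mR=-62820/116617; mL+mR=-106695/116617 → advance -1; mR−mL=-45/277 → turn -1·90°
n=6: pose=(-7,-9,E); sL=5/17, sR=5/29; mL=-375/986, mR=-230/493; mL+mR=-835/986 → advance -1; mR−mL=-5/58 → turn -1·90°

0 45/328 45/226 -8775/37064 -12465/37064 -8 -8 W
1 90/421 90/277 -43875/116617 -62820/116617 -7 -8 N
2 5/17 5/29 -375/986 -230/493 -7 -9 E
3 90/541 90/697 -87075/377077 -111420/377077 -8 -9 S
4 45/328 45/226 -8775/37064 -12465/37064 -8 -8 W
5 90/421 90/277 -43875/116617 -62820/116617 -7 -8 N
6 5/17 5/29 -375/986 -230/493 -7 -9 E
final -8 -9 S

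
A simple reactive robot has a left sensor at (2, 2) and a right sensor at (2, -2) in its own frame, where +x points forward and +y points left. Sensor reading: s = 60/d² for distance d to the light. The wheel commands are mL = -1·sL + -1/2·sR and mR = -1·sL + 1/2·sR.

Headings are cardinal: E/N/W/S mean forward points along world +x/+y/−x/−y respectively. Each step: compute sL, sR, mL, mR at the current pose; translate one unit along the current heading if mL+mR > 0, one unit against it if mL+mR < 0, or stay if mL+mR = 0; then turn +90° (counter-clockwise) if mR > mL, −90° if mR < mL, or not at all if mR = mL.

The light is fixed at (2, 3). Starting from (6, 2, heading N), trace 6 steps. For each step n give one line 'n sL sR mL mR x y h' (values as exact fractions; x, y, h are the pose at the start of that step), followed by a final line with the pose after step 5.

n=0: pose=(6,2,N); sL=12, sR=60/37; mL=-474/37, mR=-414/37; mL+mR=-24 → advance -1; mR−mL=60/37 → turn +1·90°
n=1: pose=(6,1,W); sL=3, sR=15; mL=-21/2, mR=9/2; mL+mR=-6 → advance -1; mR−mL=15 → turn +1·90°
n=2: pose=(7,1,S); sL=12/13, sR=12/5; mL=-138/65, mR=18/65; mL+mR=-24/13 → advance -1; mR−mL=12/5 → turn +1·90°
n=3: pose=(7,2,E); sL=6/5, sR=30/29; mL=-249/145, mR=-99/145; mL+mR=-12/5 → advance -1; mR−mL=30/29 → turn +1·90°
n=4: pose=(6,2,N); sL=12, sR=60/37; mL=-474/37, mR=-414/37; mL+mR=-24 → advance -1; mR−mL=60/37 → turn +1·90°
n=5: pose=(6,1,W); sL=3, sR=15; mL=-21/2, mR=9/2; mL+mR=-6 → advance -1; mR−mL=15 → turn +1·90°

0 12 60/37 -474/37 -414/37 6 2 N
1 3 15 -21/2 9/2 6 1 W
2 12/13 12/5 -138/65 18/65 7 1 S
3 6/5 30/29 -249/145 -99/145 7 2 E
4 12 60/37 -474/37 -414/37 6 2 N
5 3 15 -21/2 9/2 6 1 W
final 7 1 S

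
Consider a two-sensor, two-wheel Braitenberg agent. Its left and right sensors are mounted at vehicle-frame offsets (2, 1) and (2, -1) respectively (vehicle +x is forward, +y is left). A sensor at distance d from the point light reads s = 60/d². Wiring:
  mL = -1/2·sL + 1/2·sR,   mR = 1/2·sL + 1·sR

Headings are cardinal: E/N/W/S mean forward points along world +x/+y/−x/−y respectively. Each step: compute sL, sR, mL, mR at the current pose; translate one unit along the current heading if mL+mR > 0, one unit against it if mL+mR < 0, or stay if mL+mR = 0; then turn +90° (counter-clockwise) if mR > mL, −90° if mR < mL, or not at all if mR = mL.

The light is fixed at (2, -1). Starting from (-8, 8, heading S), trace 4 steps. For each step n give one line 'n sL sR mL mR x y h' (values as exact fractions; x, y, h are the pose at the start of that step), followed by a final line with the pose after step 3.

n=0: pose=(-8,8,S); sL=6/13, sR=6/17; mL=-12/221, mR=129/221; mL+mR=9/17 → advance +1; mR−mL=141/221 → turn +1·90°
n=1: pose=(-8,7,E); sL=12/29, sR=60/113; mL=192/3277, mR=2418/3277; mL+mR=90/113 → advance +1; mR−mL=2226/3277 → turn +1·90°
n=2: pose=(-7,7,N); sL=3/10, sR=15/41; mL=27/820, mR=423/820; mL+mR=45/82 → advance +1; mR−mL=99/205 → turn +1·90°
n=3: pose=(-7,8,W); sL=12/37, sR=60/221; mL=-216/8177, mR=3546/8177; mL+mR=90/221 → advance +1; mR−mL=3762/8177 → turn +1·90°

0 6/13 6/17 -12/221 129/221 -8 8 S
1 12/29 60/113 192/3277 2418/3277 -8 7 E
2 3/10 15/41 27/820 423/820 -7 7 N
3 12/37 60/221 -216/8177 3546/8177 -7 8 W
final -8 8 S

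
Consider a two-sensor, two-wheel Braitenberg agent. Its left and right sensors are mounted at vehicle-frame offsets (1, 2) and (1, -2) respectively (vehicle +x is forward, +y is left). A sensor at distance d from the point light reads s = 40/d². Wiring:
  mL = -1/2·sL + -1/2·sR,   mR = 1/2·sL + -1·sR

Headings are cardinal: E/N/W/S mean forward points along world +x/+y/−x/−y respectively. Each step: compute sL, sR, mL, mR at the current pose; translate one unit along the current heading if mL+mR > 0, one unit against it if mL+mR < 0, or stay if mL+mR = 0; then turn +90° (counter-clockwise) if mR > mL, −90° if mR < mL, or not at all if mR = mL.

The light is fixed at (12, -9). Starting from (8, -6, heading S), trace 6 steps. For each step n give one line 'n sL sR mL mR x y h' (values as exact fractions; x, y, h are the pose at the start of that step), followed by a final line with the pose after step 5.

n=0: pose=(8,-6,S); sL=5, sR=1; mL=-3, mR=3/2; mL+mR=-3/2 → advance -1; mR−mL=9/2 → turn +1·90°
n=1: pose=(8,-5,E); sL=8/9, sR=40/13; mL=-232/117, mR=-308/117; mL+mR=-60/13 → advance -1; mR−mL=-76/117 → turn -1·90°
n=2: pose=(7,-5,S); sL=20/9, sR=20/29; mL=-380/261, mR=110/261; mL+mR=-30/29 → advance -1; mR−mL=490/261 → turn +1·90°
n=3: pose=(7,-4,E); sL=8/13, sR=8/5; mL=-72/65, mR=-84/65; mL+mR=-12/5 → advance -1; mR−mL=-12/65 → turn -1·90°
n=4: pose=(6,-4,S); sL=5/4, sR=1/2; mL=-7/8, mR=1/8; mL+mR=-3/4 → advance -1; mR−mL=1 → turn +1·90°
n=5: pose=(6,-3,E); sL=40/89, sR=40/41; mL=-2600/3649, mR=-2740/3649; mL+mR=-60/41 → advance -1; mR−mL=-140/3649 → turn -1·90°

0 5 1 -3 3/2 8 -6 S
1 8/9 40/13 -232/117 -308/117 8 -5 E
2 20/9 20/29 -380/261 110/261 7 -5 S
3 8/13 8/5 -72/65 -84/65 7 -4 E
4 5/4 1/2 -7/8 1/8 6 -4 S
5 40/89 40/41 -2600/3649 -2740/3649 6 -3 E
final 5 -3 S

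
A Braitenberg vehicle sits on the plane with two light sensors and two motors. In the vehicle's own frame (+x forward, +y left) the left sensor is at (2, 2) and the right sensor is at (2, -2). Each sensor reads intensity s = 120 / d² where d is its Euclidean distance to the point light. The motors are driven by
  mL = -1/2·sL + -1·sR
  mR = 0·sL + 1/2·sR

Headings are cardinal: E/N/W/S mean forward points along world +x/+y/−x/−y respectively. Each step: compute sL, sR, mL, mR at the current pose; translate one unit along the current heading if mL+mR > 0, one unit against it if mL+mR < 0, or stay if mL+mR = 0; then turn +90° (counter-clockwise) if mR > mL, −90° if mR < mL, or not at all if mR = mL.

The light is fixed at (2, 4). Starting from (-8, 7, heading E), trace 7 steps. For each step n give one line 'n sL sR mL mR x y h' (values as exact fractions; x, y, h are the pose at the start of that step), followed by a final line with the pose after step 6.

0 120/89 24/13 -2916/1157 12/13 -8 7 E
1 60/97 60/53 -7410/5141 30/53 -9 7 N
2 120/169 24/37 -6276/6253 12/37 -9 6 W
3 15/8 5/6 -85/48 5/12 -8 6 S
4 120/89 24/13 -2916/1157 12/13 -8 7 E
5 60/97 60/53 -7410/5141 30/53 -9 7 N
6 120/169 24/37 -6276/6253 12/37 -9 6 W
final -8 6 S

n=0: pose=(-8,7,E); sL=120/89, sR=24/13; mL=-2916/1157, mR=12/13; mL+mR=-1848/1157 → advance -1; mR−mL=3984/1157 → turn +1·90°
n=1: pose=(-9,7,N); sL=60/97, sR=60/53; mL=-7410/5141, mR=30/53; mL+mR=-4500/5141 → advance -1; mR−mL=10320/5141 → turn +1·90°
n=2: pose=(-9,6,W); sL=120/169, sR=24/37; mL=-6276/6253, mR=12/37; mL+mR=-4248/6253 → advance -1; mR−mL=8304/6253 → turn +1·90°
n=3: pose=(-8,6,S); sL=15/8, sR=5/6; mL=-85/48, mR=5/12; mL+mR=-65/48 → advance -1; mR−mL=35/16 → turn +1·90°
n=4: pose=(-8,7,E); sL=120/89, sR=24/13; mL=-2916/1157, mR=12/13; mL+mR=-1848/1157 → advance -1; mR−mL=3984/1157 → turn +1·90°
n=5: pose=(-9,7,N); sL=60/97, sR=60/53; mL=-7410/5141, mR=30/53; mL+mR=-4500/5141 → advance -1; mR−mL=10320/5141 → turn +1·90°
n=6: pose=(-9,6,W); sL=120/169, sR=24/37; mL=-6276/6253, mR=12/37; mL+mR=-4248/6253 → advance -1; mR−mL=8304/6253 → turn +1·90°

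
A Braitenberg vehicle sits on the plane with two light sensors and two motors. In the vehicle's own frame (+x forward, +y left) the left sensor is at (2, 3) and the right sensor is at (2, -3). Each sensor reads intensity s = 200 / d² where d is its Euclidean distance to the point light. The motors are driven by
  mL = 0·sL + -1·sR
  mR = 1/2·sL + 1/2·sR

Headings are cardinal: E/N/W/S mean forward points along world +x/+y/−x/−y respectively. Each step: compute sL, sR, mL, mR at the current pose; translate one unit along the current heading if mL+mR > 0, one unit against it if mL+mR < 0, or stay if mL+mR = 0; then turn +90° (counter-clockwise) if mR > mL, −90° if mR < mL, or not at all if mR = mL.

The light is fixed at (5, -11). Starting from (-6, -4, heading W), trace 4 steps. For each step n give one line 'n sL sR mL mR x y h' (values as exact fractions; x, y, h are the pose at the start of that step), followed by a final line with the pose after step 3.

0 40/37 200/269 -200/269 9080/9953 -6 -4 W
1 100/53 4/5 -4/5 356/265 -7 -4 S
2 200/181 200/109 -200/109 29000/19729 -7 -5 E
3 5/8 50/41 -50/41 605/656 -8 -5 N
final -8 -6 W

n=0: pose=(-6,-4,W); sL=40/37, sR=200/269; mL=-200/269, mR=9080/9953; mL+mR=1680/9953 → advance +1; mR−mL=16480/9953 → turn +1·90°
n=1: pose=(-7,-4,S); sL=100/53, sR=4/5; mL=-4/5, mR=356/265; mL+mR=144/265 → advance +1; mR−mL=568/265 → turn +1·90°
n=2: pose=(-7,-5,E); sL=200/181, sR=200/109; mL=-200/109, mR=29000/19729; mL+mR=-7200/19729 → advance -1; mR−mL=65200/19729 → turn +1·90°
n=3: pose=(-8,-5,N); sL=5/8, sR=50/41; mL=-50/41, mR=605/656; mL+mR=-195/656 → advance -1; mR−mL=1405/656 → turn +1·90°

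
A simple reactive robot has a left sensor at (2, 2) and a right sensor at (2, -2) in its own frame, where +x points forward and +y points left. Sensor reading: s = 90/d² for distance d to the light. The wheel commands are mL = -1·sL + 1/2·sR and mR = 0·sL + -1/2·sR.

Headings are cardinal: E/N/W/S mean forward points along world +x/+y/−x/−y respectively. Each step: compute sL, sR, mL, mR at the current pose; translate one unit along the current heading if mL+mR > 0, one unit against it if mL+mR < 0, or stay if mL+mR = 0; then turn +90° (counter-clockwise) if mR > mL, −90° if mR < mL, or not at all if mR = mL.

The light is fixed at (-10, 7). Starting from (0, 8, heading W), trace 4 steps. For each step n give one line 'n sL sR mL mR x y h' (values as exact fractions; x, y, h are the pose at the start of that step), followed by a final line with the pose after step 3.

n=0: pose=(0,8,W); sL=18/13, sR=90/73; mL=-729/949, mR=-45/73; mL+mR=-18/13 → advance -1; mR−mL=144/949 → turn +1·90°
n=1: pose=(1,8,S); sL=9/17, sR=45/41; mL=27/1394, mR=-45/82; mL+mR=-9/17 → advance -1; mR−mL=-396/697 → turn -1·90°
n=2: pose=(1,9,W); sL=10/9, sR=90/97; mL=-565/873, mR=-45/97; mL+mR=-10/9 → advance -1; mR−mL=160/873 → turn +1·90°
n=3: pose=(2,9,S); sL=45/98, sR=9/10; mL=-9/980, mR=-9/20; mL+mR=-45/98 → advance -1; mR−mL=-108/245 → turn -1·90°

0 18/13 90/73 -729/949 -45/73 0 8 W
1 9/17 45/41 27/1394 -45/82 1 8 S
2 10/9 90/97 -565/873 -45/97 1 9 W
3 45/98 9/10 -9/980 -9/20 2 9 S
final 2 10 W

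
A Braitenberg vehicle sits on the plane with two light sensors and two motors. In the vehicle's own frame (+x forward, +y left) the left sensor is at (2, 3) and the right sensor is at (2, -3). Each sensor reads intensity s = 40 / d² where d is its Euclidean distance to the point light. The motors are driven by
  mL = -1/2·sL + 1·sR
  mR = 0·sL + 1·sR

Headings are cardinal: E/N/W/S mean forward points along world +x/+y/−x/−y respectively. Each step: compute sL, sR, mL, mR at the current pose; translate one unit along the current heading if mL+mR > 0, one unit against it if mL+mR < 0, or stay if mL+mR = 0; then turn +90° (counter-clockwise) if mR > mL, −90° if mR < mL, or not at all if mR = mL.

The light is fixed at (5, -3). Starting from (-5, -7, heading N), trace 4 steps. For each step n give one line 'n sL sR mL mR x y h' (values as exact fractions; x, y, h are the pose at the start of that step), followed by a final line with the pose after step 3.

0 40/173 40/53 5860/9169 40/53 -5 -7 N
1 2/9 5/18 1/6 5/18 -5 -6 W
2 40/89 40/221 -860/19669 40/221 -6 -6 S
3 20/41 4/13 34/533 4/13 -6 -7 E
final -5 -7 N

n=0: pose=(-5,-7,N); sL=40/173, sR=40/53; mL=5860/9169, mR=40/53; mL+mR=12780/9169 → advance +1; mR−mL=20/173 → turn +1·90°
n=1: pose=(-5,-6,W); sL=2/9, sR=5/18; mL=1/6, mR=5/18; mL+mR=4/9 → advance +1; mR−mL=1/9 → turn +1·90°
n=2: pose=(-6,-6,S); sL=40/89, sR=40/221; mL=-860/19669, mR=40/221; mL+mR=2700/19669 → advance +1; mR−mL=20/89 → turn +1·90°
n=3: pose=(-6,-7,E); sL=20/41, sR=4/13; mL=34/533, mR=4/13; mL+mR=198/533 → advance +1; mR−mL=10/41 → turn +1·90°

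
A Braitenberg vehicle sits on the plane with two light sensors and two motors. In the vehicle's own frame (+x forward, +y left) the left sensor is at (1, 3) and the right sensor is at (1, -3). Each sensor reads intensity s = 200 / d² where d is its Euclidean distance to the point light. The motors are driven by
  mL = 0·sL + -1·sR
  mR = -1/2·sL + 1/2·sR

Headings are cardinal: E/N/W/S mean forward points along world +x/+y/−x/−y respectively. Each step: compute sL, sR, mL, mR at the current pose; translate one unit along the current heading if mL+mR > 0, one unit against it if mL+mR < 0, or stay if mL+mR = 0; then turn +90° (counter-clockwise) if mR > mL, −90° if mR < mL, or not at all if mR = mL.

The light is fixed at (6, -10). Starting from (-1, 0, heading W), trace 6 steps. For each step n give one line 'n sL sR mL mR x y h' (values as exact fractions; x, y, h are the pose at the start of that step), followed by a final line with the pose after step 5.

0 200/113 200/233 -200/233 -12000/26329 -1 0 W
1 20/9 100/81 -100/81 -40/81 0 0 S
2 200/221 200/89 -200/89 13200/19669 0 1 E
3 50/61 5/4 -5/4 105/488 -1 1 N
4 200/113 200/233 -200/233 -12000/26329 -1 0 W
5 20/9 100/81 -100/81 -40/81 0 0 S
final 0 1 E

n=0: pose=(-1,0,W); sL=200/113, sR=200/233; mL=-200/233, mR=-12000/26329; mL+mR=-34600/26329 → advance -1; mR−mL=10600/26329 → turn +1·90°
n=1: pose=(0,0,S); sL=20/9, sR=100/81; mL=-100/81, mR=-40/81; mL+mR=-140/81 → advance -1; mR−mL=20/27 → turn +1·90°
n=2: pose=(0,1,E); sL=200/221, sR=200/89; mL=-200/89, mR=13200/19669; mL+mR=-31000/19669 → advance -1; mR−mL=57400/19669 → turn +1·90°
n=3: pose=(-1,1,N); sL=50/61, sR=5/4; mL=-5/4, mR=105/488; mL+mR=-505/488 → advance -1; mR−mL=715/488 → turn +1·90°
n=4: pose=(-1,0,W); sL=200/113, sR=200/233; mL=-200/233, mR=-12000/26329; mL+mR=-34600/26329 → advance -1; mR−mL=10600/26329 → turn +1·90°
n=5: pose=(0,0,S); sL=20/9, sR=100/81; mL=-100/81, mR=-40/81; mL+mR=-140/81 → advance -1; mR−mL=20/27 → turn +1·90°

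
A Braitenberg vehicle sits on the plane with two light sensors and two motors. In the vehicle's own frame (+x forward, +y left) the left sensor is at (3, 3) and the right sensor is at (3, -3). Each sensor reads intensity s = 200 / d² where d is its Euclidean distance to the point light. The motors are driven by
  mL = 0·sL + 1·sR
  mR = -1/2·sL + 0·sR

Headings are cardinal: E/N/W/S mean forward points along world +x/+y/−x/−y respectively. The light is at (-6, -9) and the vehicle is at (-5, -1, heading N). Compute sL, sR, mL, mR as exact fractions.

left sensor world pos  = (-8, 2); dL² = 125
right sensor world pos = (-2, 2); dR² = 137
sL = 200/125 = 8/5
sR = 200/137 = 200/137
mL = 0·sL + 1·sR = 200/137
mR = -1/2·sL + 0·sR = -4/5

8/5 200/137 200/137 -4/5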